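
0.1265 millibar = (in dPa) 126.5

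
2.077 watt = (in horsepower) 0.002785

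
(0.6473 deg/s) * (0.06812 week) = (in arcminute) 1.6e+06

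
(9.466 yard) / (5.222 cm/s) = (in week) 0.0002741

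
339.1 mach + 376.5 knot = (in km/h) 4.164e+05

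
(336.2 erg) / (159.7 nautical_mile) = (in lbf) 2.555e-11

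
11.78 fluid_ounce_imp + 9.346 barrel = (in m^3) 1.486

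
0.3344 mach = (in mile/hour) 254.7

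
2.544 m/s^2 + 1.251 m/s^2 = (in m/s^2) 3.795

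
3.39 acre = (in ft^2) 1.477e+05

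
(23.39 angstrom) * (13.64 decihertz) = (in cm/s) 3.19e-07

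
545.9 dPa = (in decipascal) 545.9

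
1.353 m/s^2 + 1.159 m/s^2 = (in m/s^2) 2.512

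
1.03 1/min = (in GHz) 1.717e-11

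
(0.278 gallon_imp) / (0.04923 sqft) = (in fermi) 2.763e+14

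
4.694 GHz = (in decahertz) 4.694e+08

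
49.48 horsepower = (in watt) 3.69e+04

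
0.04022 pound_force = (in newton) 0.1789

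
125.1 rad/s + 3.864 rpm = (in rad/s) 125.5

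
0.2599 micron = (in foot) 8.527e-07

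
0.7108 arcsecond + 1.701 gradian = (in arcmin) 91.87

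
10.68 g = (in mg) 1.068e+04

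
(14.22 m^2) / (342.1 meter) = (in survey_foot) 0.1364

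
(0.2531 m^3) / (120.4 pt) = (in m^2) 5.959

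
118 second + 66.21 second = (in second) 184.2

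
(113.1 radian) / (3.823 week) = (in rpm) 0.0004671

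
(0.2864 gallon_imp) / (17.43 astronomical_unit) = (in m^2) 4.993e-16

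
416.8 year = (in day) 1.521e+05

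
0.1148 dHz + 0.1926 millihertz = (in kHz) 1.167e-05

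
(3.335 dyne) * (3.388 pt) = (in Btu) 3.778e-11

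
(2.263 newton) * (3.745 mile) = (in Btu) 12.93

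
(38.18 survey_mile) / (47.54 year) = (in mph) 9.168e-05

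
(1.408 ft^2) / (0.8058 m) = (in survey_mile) 0.0001009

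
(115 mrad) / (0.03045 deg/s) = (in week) 0.0003578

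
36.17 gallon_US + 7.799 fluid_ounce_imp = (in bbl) 0.8626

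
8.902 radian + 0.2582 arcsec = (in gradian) 566.7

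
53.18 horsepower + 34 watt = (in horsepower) 53.23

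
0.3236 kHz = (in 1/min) 1.942e+04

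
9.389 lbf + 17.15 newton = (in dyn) 5.891e+06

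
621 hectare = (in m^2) 6.21e+06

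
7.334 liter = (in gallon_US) 1.937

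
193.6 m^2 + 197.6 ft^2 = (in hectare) 0.0212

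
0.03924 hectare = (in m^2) 392.4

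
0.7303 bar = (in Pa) 7.303e+04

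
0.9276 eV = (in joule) 1.486e-19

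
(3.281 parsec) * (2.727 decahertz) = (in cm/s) 2.761e+20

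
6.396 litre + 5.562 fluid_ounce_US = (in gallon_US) 1.733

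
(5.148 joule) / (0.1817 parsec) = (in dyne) 9.182e-11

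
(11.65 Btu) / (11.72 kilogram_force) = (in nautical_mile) 0.05774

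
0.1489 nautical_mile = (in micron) 2.758e+08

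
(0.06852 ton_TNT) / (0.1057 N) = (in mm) 2.712e+12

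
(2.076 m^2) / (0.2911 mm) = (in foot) 2.34e+04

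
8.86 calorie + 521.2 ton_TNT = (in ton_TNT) 521.2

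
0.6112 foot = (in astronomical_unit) 1.245e-12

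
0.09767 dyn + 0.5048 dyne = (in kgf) 6.143e-07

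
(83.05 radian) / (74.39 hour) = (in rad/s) 0.0003101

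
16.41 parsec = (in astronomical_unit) 3.385e+06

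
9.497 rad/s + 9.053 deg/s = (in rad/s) 9.655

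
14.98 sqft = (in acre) 0.0003439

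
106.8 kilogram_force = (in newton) 1047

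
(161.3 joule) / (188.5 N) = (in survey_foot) 2.807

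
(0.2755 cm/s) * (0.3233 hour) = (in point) 9089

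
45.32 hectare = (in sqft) 4.878e+06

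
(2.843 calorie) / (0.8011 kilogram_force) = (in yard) 1.656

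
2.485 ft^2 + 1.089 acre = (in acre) 1.089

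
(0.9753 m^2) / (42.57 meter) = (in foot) 0.07517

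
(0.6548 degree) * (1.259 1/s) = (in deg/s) 0.8244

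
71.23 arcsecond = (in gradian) 0.02198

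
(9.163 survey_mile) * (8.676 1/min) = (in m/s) 2132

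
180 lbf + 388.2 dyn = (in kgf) 81.65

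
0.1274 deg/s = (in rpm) 0.02123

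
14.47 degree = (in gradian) 16.08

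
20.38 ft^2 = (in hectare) 0.0001893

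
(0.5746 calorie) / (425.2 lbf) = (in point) 3.603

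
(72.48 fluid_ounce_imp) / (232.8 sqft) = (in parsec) 3.086e-21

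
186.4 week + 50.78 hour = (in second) 1.129e+08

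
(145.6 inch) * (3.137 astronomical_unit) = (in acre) 4.289e+08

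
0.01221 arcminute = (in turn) 5.653e-07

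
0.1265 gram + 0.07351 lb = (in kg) 0.03347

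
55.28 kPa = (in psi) 8.018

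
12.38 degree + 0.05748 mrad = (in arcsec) 4.458e+04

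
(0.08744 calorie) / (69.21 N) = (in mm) 5.286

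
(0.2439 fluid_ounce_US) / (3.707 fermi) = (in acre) 4.808e+05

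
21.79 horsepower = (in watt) 1.625e+04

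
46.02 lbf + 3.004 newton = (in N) 207.7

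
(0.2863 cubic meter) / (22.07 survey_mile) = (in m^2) 8.061e-06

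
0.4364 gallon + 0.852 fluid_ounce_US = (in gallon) 0.4431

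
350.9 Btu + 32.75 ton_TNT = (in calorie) 3.275e+10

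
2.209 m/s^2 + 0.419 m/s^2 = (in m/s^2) 2.628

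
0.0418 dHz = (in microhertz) 4180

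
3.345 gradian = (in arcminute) 180.6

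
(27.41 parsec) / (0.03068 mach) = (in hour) 2.249e+13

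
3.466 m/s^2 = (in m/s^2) 3.466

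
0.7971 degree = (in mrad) 13.91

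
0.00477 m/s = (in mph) 0.01067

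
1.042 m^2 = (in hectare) 0.0001042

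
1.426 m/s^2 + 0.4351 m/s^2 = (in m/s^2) 1.861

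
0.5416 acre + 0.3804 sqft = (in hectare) 0.2192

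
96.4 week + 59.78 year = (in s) 1.944e+09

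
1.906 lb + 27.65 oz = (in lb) 3.634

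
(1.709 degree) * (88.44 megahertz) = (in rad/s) 2.638e+06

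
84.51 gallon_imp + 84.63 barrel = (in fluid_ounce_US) 4.68e+05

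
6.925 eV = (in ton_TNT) 2.652e-28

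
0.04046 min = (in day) 2.81e-05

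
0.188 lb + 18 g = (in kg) 0.1033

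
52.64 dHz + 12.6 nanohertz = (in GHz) 5.264e-09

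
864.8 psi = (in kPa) 5963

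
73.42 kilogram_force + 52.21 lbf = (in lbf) 214.1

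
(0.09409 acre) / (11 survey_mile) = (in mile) 1.337e-05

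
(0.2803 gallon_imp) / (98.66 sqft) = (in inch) 0.005473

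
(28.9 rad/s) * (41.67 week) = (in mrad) 7.283e+11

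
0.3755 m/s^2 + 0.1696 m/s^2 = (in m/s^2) 0.5451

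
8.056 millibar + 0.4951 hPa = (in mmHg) 6.414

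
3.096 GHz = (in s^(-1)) 3.096e+09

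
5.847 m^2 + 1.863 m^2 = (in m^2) 7.71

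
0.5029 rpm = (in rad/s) 0.05266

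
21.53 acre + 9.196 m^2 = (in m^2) 8.714e+04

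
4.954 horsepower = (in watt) 3694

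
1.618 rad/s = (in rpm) 15.45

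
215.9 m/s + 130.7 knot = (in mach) 0.8315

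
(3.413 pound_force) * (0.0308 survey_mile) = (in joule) 752.5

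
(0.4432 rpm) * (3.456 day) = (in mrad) 1.386e+07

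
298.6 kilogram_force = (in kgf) 298.6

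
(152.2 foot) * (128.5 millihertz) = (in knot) 11.59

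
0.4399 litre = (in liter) 0.4399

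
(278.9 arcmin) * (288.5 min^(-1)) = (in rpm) 3.725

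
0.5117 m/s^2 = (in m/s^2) 0.5117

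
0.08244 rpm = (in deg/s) 0.4946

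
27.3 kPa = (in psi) 3.96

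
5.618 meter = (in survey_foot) 18.43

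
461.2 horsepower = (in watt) 3.439e+05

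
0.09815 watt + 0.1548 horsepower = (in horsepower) 0.1549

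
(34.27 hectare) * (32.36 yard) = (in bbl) 6.378e+07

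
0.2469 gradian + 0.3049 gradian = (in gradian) 0.5518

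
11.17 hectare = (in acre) 27.6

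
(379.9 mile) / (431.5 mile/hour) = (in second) 3170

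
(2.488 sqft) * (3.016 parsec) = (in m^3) 2.151e+16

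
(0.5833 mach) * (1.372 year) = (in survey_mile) 5.34e+06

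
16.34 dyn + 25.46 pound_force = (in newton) 113.3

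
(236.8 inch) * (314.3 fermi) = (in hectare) 1.89e-16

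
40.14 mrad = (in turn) 0.006388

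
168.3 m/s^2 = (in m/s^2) 168.3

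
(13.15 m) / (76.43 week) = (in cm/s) 2.845e-05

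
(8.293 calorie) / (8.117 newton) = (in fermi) 4.275e+15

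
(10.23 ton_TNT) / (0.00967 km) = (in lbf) 9.951e+08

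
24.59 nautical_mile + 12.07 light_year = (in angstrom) 1.142e+27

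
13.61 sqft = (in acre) 0.0003124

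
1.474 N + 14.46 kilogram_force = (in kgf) 14.61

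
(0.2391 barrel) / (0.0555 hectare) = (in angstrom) 6.849e+05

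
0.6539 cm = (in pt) 18.54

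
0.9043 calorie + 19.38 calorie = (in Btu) 0.08044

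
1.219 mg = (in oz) 4.3e-05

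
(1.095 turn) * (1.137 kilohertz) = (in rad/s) 7823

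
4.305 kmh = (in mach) 0.003512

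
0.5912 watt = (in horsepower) 0.0007928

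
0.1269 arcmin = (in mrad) 0.03691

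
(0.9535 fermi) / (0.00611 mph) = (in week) 5.772e-19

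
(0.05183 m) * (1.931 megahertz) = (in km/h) 3.603e+05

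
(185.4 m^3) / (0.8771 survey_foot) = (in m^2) 693.5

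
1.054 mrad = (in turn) 0.0001677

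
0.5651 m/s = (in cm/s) 56.51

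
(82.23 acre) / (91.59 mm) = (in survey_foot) 1.192e+07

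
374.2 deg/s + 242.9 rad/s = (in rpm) 2382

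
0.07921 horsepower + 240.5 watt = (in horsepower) 0.4017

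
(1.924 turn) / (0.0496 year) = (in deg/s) 0.0004428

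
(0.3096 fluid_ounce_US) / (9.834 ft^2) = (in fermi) 1.002e+10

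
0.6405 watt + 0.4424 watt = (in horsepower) 0.001452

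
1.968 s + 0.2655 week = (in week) 0.2655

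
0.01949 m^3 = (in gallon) 5.149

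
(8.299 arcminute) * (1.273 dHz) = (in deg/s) 0.01761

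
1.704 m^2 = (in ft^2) 18.34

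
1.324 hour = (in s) 4766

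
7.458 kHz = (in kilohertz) 7.458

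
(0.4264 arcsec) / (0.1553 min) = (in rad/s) 2.219e-07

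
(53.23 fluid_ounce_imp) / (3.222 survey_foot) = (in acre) 3.806e-07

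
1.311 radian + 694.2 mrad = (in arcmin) 6893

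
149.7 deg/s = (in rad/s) 2.613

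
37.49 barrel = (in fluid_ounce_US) 2.015e+05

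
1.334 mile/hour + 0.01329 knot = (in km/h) 2.171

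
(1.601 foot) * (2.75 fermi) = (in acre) 3.316e-19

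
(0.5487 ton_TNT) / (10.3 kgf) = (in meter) 2.273e+07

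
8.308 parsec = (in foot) 8.411e+17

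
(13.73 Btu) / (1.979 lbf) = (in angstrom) 1.646e+13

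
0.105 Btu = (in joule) 110.8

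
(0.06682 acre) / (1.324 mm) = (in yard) 2.234e+05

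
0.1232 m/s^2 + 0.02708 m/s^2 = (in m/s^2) 0.1503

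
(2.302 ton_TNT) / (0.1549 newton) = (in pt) 1.763e+14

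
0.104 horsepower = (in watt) 77.55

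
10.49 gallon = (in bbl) 0.2498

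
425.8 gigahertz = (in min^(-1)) 2.555e+13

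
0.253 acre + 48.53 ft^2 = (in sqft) 1.107e+04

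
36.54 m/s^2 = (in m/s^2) 36.54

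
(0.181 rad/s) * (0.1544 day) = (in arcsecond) 4.98e+08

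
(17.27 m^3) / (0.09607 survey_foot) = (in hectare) 0.05898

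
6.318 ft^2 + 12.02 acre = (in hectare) 4.864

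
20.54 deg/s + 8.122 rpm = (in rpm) 11.55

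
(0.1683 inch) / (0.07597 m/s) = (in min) 0.0009378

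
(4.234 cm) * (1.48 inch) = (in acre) 3.933e-07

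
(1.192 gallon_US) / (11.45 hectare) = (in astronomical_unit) 2.634e-19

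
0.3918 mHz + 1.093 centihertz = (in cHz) 1.132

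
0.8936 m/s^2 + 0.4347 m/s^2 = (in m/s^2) 1.328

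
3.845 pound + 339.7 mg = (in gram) 1744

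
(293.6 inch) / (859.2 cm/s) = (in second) 0.868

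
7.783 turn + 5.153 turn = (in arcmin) 2.794e+05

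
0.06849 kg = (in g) 68.49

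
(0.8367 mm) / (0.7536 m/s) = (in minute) 1.85e-05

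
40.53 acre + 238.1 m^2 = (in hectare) 16.43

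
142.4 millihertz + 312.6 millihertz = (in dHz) 4.55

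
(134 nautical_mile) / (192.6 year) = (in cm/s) 0.004086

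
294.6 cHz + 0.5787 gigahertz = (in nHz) 5.787e+17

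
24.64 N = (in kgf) 2.513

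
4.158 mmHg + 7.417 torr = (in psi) 0.2238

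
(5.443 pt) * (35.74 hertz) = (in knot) 0.1334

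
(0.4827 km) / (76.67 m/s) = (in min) 0.1049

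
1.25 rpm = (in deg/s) 7.5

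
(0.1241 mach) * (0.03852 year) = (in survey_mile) 3.19e+04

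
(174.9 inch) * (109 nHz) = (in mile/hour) 1.083e-06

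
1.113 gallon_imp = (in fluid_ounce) 171.1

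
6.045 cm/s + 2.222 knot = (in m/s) 1.204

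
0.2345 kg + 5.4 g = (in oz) 8.462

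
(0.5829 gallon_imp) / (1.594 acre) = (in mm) 0.0004108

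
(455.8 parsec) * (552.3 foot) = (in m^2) 2.368e+21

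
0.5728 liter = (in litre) 0.5728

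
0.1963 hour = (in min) 11.78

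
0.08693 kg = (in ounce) 3.066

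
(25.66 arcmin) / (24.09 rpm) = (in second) 0.002959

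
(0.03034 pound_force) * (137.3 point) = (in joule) 0.006537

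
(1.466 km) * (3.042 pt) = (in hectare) 0.0001573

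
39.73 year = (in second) 1.253e+09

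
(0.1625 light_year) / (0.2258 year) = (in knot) 4.197e+08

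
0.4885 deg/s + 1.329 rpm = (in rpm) 1.41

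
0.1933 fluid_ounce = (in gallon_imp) 0.001257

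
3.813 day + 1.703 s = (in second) 3.294e+05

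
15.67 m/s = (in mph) 35.05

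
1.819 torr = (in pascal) 242.5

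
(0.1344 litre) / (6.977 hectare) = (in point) 5.46e-06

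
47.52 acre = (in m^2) 1.923e+05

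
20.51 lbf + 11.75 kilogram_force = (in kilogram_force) 21.05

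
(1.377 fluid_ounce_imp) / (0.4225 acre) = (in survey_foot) 7.507e-08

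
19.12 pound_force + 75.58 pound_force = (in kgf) 42.96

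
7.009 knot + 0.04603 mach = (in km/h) 69.4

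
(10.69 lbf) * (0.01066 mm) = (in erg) 5069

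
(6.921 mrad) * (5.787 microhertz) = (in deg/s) 2.295e-06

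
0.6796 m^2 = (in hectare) 6.796e-05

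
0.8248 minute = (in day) 0.0005728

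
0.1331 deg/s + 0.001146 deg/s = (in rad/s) 0.002343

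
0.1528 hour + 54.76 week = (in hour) 9200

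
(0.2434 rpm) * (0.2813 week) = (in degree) 2.485e+05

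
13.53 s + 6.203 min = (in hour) 0.1071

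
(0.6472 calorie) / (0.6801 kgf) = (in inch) 15.98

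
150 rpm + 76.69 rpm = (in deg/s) 1360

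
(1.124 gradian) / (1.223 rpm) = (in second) 0.1379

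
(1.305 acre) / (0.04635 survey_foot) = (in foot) 1.226e+06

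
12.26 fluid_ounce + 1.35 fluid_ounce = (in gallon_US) 0.1063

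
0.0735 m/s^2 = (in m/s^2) 0.0735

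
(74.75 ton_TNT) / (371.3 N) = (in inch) 3.316e+10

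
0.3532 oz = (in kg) 0.01001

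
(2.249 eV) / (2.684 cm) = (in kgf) 1.369e-18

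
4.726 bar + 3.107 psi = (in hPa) 4940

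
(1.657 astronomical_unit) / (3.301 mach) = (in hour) 6.126e+04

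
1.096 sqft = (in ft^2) 1.096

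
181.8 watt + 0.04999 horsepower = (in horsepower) 0.2938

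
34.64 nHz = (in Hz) 3.464e-08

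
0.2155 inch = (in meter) 0.005474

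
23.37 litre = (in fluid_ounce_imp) 822.5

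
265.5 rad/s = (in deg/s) 1.521e+04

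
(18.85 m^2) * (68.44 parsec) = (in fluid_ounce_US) 1.346e+24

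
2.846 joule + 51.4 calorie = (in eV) 1.36e+21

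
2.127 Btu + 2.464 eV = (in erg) 2.244e+10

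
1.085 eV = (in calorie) 4.155e-20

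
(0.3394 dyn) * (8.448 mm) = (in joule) 2.867e-08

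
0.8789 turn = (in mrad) 5522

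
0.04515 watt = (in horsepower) 6.055e-05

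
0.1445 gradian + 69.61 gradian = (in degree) 62.78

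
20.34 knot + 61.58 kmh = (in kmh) 99.25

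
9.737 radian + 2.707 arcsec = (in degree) 557.9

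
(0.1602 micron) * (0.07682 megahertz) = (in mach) 3.614e-05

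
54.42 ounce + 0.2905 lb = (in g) 1675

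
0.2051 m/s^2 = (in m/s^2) 0.2051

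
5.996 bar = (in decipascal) 5.996e+06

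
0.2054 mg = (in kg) 2.054e-07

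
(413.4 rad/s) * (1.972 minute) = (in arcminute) 1.682e+08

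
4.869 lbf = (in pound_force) 4.869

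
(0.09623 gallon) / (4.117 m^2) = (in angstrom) 8.848e+05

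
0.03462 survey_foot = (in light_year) 1.115e-18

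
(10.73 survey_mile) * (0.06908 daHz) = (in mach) 35.03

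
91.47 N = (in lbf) 20.56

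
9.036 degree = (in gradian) 10.04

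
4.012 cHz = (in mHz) 40.12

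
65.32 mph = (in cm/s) 2920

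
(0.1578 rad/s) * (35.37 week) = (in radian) 3.376e+06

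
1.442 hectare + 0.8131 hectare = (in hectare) 2.255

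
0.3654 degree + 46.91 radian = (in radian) 46.92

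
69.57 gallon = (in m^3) 0.2634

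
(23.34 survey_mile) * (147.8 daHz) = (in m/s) 5.552e+07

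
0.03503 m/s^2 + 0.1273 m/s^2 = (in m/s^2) 0.1623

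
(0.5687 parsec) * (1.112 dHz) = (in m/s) 1.951e+15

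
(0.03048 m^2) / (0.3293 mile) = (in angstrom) 5.751e+05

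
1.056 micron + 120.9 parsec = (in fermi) 3.731e+33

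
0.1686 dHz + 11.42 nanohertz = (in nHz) 1.686e+07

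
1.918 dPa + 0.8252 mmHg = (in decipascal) 1102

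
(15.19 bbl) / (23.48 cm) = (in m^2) 10.29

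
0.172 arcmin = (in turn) 7.963e-06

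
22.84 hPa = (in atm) 0.02254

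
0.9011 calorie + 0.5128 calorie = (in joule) 5.916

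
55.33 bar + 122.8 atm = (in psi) 2607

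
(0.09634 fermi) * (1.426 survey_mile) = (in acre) 5.463e-17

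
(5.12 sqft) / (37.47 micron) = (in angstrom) 1.269e+14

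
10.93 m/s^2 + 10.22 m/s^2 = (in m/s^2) 21.15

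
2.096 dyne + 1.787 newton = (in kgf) 0.1822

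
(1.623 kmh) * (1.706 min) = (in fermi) 4.615e+16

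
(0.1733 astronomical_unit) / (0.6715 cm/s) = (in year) 1.224e+05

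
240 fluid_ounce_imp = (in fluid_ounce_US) 230.6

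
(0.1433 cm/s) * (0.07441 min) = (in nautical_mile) 3.455e-06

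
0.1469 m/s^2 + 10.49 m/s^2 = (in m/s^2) 10.64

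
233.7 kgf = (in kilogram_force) 233.7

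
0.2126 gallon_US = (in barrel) 0.005062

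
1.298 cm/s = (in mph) 0.02904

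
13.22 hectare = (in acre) 32.67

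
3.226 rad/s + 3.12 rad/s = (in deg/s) 363.6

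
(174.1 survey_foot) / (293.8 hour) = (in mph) 0.0001122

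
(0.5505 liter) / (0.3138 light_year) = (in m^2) 1.854e-19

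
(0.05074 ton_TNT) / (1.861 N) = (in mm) 1.141e+11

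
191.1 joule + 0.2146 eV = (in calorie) 45.67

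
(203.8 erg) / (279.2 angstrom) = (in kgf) 74.43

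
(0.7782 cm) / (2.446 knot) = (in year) 1.961e-10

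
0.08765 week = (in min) 883.5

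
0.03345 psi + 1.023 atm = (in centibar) 103.9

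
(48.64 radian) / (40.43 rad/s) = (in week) 1.989e-06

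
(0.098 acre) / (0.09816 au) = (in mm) 2.701e-05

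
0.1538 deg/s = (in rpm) 0.02563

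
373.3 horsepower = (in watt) 2.784e+05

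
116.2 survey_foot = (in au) 2.368e-10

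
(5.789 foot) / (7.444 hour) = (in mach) 1.934e-07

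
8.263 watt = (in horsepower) 0.01108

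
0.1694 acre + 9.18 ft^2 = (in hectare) 0.06864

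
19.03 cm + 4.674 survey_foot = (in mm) 1615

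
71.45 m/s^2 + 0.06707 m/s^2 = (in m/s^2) 71.52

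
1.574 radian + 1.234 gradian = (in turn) 0.2536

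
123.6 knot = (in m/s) 63.59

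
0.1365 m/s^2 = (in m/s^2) 0.1365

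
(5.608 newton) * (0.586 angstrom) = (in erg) 0.003286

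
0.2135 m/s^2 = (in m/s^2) 0.2135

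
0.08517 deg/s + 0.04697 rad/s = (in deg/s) 2.776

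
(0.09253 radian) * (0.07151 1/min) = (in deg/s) 0.006319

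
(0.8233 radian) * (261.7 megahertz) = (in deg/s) 1.234e+10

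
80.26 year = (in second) 2.531e+09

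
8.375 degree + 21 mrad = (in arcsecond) 3.448e+04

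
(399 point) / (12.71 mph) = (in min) 0.0004129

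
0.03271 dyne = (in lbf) 7.354e-08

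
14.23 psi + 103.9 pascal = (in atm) 0.9693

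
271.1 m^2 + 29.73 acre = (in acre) 29.8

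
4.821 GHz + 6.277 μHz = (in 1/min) 2.893e+11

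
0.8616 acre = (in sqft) 3.753e+04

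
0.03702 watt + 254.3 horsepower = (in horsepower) 254.3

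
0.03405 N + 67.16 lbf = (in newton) 298.8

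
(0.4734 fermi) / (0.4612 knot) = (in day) 2.309e-20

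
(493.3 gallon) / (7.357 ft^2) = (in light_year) 2.888e-16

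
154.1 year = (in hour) 1.35e+06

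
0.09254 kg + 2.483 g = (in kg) 0.09502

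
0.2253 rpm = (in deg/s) 1.352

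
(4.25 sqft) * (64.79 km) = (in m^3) 2.558e+04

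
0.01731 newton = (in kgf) 0.001765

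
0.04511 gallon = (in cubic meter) 0.0001708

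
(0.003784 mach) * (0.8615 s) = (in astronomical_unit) 7.42e-12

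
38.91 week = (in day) 272.4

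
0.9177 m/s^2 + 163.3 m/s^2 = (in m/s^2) 164.2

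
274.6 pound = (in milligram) 1.246e+08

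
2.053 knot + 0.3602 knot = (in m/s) 1.241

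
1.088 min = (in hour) 0.01813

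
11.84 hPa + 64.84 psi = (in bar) 4.482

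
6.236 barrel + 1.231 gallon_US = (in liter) 996.1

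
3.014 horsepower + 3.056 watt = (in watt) 2251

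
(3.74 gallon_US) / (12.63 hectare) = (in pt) 0.0003177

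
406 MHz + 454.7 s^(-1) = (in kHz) 4.06e+05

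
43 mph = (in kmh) 69.2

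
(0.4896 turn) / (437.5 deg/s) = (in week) 6.661e-07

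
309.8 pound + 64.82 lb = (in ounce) 5994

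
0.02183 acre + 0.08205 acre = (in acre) 0.1039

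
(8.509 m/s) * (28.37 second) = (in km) 0.2414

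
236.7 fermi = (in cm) 2.367e-11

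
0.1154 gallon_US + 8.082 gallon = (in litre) 31.03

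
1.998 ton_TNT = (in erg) 8.36e+16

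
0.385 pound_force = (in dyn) 1.713e+05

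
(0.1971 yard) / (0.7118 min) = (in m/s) 0.00422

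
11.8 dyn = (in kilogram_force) 1.203e-05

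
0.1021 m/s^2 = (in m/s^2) 0.1021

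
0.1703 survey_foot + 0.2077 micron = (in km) 5.191e-05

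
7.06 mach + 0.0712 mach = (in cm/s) 2.428e+05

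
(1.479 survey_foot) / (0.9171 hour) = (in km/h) 0.0004915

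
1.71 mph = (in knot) 1.486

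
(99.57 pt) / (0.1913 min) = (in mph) 0.006846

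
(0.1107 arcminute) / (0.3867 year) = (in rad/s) 2.641e-12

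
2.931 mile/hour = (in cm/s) 131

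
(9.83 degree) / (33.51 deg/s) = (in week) 4.85e-07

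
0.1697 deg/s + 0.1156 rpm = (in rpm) 0.1439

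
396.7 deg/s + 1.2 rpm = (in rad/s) 7.049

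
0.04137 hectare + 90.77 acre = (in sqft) 3.958e+06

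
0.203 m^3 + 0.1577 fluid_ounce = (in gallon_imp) 44.65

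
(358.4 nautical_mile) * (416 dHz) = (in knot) 5.367e+07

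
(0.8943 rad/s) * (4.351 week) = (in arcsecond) 4.854e+11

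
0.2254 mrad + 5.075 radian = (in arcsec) 1.047e+06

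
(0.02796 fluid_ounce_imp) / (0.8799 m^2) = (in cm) 9.029e-05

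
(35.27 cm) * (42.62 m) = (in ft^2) 161.8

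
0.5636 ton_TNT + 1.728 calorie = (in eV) 1.472e+28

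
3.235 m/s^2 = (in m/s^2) 3.235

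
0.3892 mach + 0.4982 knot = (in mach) 0.39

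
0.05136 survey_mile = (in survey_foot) 271.2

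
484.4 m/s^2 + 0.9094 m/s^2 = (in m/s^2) 485.3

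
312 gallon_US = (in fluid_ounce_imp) 4.157e+04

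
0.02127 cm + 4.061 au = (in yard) 6.644e+11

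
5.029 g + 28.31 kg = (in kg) 28.32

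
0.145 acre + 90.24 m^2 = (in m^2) 677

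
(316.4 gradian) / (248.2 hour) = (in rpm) 5.312e-05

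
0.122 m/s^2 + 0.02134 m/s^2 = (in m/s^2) 0.1433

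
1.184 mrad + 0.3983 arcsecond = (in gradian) 0.0755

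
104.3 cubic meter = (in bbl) 656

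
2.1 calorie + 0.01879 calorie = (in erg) 8.865e+07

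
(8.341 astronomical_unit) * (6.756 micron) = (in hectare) 843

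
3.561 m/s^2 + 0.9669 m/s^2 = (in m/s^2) 4.528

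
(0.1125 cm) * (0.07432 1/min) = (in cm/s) 0.0001393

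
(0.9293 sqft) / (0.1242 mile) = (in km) 4.319e-07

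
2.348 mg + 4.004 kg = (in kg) 4.004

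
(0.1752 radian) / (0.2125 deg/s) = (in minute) 0.7873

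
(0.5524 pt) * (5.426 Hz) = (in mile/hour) 0.002365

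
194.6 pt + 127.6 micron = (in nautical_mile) 3.714e-05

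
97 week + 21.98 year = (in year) 23.84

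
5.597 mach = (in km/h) 6861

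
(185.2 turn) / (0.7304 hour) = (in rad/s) 0.4425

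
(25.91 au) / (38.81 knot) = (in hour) 5.393e+07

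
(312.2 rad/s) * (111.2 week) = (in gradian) 1.337e+12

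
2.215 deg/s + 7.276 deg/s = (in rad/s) 0.1656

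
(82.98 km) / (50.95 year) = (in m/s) 5.164e-05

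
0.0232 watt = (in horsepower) 3.111e-05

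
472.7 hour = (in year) 0.05396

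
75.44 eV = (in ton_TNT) 2.889e-27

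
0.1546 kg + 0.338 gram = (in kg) 0.1549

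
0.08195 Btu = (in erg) 8.646e+08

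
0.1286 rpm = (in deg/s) 0.7716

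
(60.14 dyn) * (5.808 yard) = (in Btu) 3.027e-06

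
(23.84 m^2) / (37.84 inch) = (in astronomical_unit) 1.658e-10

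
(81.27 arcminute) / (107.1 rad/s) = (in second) 0.0002207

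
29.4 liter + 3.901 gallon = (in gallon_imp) 9.715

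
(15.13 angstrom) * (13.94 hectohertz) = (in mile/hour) 4.718e-06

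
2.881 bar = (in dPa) 2.881e+06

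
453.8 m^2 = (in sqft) 4885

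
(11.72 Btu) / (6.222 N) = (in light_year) 2.101e-13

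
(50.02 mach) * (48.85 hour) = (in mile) 1.861e+06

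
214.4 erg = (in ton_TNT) 5.124e-15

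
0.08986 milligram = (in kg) 8.986e-08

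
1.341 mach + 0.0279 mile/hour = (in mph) 1021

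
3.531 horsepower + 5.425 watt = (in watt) 2638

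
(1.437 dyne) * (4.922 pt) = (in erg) 0.2495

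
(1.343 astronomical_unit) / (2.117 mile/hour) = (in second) 2.123e+11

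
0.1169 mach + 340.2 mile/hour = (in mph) 429.2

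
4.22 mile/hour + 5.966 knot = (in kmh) 17.84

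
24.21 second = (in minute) 0.4035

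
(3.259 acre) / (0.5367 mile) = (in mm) 1.527e+04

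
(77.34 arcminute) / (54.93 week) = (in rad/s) 6.772e-10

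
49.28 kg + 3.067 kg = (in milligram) 5.235e+07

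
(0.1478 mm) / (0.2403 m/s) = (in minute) 1.025e-05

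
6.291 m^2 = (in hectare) 0.0006291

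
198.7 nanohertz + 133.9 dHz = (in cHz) 1339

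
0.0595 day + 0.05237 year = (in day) 19.17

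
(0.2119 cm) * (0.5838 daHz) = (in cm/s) 1.237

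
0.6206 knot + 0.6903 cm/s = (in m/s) 0.3262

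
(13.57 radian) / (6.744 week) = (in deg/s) 0.0001906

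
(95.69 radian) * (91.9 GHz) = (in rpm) 8.398e+13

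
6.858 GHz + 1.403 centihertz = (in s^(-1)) 6.858e+09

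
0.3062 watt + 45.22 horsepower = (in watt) 3.372e+04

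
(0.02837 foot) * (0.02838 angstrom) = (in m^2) 2.454e-14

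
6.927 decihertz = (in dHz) 6.927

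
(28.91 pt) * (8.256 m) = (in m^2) 0.0842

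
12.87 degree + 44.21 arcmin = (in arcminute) 816.4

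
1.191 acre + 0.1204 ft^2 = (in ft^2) 5.188e+04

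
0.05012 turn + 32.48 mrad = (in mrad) 347.4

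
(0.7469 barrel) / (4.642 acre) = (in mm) 0.006321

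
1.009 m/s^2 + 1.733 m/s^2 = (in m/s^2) 2.742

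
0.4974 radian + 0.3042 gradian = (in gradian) 31.97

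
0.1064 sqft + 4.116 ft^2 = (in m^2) 0.3923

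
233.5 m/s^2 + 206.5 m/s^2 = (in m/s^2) 440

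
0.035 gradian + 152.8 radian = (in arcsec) 3.152e+07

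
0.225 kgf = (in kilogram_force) 0.225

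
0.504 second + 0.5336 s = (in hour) 0.0002882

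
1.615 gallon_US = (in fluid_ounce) 206.7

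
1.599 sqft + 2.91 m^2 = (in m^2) 3.059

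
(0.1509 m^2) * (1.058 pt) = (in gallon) 0.01488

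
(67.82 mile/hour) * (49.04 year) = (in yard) 5.128e+10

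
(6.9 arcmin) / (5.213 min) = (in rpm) 6.128e-05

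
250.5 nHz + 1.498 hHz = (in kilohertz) 0.1498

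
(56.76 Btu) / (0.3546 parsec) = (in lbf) 1.23e-12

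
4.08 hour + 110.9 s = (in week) 0.02447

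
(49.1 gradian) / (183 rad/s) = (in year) 1.336e-10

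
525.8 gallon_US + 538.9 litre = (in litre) 2529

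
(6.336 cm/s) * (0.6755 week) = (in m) 2.589e+04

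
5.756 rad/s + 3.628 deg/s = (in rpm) 55.57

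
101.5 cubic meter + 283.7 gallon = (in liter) 1.026e+05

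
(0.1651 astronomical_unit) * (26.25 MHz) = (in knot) 1.26e+18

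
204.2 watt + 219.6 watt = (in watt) 423.8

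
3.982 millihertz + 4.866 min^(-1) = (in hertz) 0.08508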